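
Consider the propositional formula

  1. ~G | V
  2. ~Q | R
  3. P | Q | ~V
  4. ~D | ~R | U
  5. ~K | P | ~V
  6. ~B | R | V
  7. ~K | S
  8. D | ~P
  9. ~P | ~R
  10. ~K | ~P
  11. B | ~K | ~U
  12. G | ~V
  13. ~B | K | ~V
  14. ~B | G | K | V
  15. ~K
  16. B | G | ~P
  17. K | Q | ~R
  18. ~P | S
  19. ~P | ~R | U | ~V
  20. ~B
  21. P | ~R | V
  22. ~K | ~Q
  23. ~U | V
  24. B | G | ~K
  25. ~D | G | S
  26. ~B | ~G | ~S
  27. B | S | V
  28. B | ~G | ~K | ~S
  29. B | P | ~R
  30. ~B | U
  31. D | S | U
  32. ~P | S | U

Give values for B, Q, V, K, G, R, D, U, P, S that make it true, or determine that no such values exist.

B = False, Q = False, V = False, K = False, G = False, R = False, D = False, U = False, P = False, S = True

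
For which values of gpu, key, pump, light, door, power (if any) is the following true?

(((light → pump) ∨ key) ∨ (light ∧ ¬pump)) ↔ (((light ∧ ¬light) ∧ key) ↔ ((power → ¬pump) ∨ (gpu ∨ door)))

gpu=F, key=T, pump=T, light=F, door=F, power=T

  (((light → pump) ∨ key) ∨ (light ∧ ¬pump)) ↔ (((light ∧ ¬light) ∧ key) ↔ ((power → ¬pump) ∨ (gpu ∨ door))) = True
    ((light → pump) ∨ key) ∨ (light ∧ ¬pump) = True
      (light → pump) ∨ key = True
        light → pump = True
      light ∧ ¬pump = False
        ¬pump = False
    ((light ∧ ¬light) ∧ key) ↔ ((power → ¬pump) ∨ (gpu ∨ door)) = True
      (light ∧ ¬light) ∧ key = False
        light ∧ ¬light = False
          ¬light = True
      (power → ¬pump) ∨ (gpu ∨ door) = False
        power → ¬pump = False
          ¬pump = False
        gpu ∨ door = False
The formula evaluates to True.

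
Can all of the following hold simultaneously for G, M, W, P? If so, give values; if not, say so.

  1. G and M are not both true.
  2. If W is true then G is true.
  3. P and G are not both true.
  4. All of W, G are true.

G=T, M=F, W=T, P=F

  (1) G=T, M=F — not both ✓
  (2) W=T ⇒ G: T ✓
  (3) P=F, G=T — not both ✓
  (4) {W, G}: all 2 true ✓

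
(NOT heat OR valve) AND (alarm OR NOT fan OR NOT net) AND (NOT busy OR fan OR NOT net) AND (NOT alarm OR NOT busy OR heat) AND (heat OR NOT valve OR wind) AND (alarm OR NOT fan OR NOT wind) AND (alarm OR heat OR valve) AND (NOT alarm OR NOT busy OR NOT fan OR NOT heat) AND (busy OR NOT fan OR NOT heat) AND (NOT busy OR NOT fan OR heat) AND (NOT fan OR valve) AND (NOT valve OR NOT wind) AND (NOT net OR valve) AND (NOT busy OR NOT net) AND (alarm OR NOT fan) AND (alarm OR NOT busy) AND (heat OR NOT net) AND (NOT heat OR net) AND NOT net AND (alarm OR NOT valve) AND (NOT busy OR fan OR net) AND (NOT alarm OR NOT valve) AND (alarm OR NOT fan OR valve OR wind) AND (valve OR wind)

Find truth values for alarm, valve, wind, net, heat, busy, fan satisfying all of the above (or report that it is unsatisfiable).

alarm: True; valve: False; wind: True; net: False; heat: False; busy: False; fan: False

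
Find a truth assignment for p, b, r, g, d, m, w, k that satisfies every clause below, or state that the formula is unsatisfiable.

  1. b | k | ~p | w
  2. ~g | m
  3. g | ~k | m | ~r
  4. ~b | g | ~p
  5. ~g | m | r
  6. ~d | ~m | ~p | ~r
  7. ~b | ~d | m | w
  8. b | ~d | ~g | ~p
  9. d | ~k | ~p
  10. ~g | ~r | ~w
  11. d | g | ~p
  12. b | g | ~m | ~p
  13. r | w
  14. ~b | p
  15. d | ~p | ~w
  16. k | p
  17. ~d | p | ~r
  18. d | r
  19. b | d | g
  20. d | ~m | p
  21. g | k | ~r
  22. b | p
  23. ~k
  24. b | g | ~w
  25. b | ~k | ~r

Unit clause (~k) forces k = False.
In (k | p) only p is left, so p = True.
Try b = False:
  (b | k | ~p | w) forces w = True.
  (d | ~p | ~w) forces d = True.
  (b | ~d | ~g | ~p) forces g = False.
  clause (b | g | ~w) is falsified — backtrack.
So b = True.
  then (~b | g | ~p) forces g = True.
  then (~g | m) forces m = True.
Set r = False.
  then (r | w) forces w = True.
  then (d | ~p | ~w) forces d = True.
All clauses satisfied.

p: True, b: True, r: False, g: True, d: True, m: True, w: True, k: False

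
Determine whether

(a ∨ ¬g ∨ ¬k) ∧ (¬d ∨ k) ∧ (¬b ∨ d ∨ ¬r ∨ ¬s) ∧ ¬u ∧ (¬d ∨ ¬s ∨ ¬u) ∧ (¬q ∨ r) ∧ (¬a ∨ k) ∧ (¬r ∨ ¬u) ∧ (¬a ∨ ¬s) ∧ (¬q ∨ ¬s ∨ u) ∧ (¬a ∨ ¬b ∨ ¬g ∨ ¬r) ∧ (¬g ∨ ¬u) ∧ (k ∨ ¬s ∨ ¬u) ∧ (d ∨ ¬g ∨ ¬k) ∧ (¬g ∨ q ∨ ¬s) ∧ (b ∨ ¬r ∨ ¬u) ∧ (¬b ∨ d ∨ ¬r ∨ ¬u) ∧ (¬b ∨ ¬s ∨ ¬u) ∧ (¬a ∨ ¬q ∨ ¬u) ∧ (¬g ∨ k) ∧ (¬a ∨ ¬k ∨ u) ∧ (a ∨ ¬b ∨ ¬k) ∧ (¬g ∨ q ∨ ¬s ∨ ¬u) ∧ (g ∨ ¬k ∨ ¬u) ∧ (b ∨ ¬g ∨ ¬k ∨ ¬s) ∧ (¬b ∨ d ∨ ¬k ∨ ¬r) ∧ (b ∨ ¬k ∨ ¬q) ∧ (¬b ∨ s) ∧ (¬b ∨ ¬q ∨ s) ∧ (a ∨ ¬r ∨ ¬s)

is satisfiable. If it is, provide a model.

Unit clause (¬u) forces u = False.
Try a = True:
  (¬a ∨ k) forces k = True.
  clause (¬a ∨ ¬k ∨ u) is falsified — backtrack.
So a = False.
Set b = False.
Set g = False.
Set s = False.
Set q = False.
Set r = True.
Set k = True.
Set d = False.
All clauses satisfied.

a = False, b = False, g = False, s = False, q = False, r = True, u = False, k = True, d = False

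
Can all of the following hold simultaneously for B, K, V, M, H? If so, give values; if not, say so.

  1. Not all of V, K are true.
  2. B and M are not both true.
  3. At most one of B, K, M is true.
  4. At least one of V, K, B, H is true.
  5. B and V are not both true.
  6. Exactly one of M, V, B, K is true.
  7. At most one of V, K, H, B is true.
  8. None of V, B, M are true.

B: False; K: True; V: False; M: False; H: False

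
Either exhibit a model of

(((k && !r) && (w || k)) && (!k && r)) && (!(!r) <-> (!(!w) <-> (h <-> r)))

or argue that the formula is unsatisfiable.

UNSATISFIABLE

Case r = True: the conjunct !r is False.
Case r = False: the conjunct r is False.
Both cases fail — unsatisfiable.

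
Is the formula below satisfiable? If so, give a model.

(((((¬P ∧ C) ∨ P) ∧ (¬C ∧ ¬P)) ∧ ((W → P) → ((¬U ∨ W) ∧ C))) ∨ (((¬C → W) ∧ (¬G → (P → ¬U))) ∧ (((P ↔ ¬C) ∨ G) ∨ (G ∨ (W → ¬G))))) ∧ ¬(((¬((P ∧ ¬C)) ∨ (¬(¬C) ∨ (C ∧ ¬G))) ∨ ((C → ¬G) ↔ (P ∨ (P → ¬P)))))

The conjunct ¬(((¬((P ∧ ¬C)) ∨ (¬(¬C) ∨ (C ∧ ¬G))) ∨ ((C → ¬G) ↔ (P ∨ (P → ¬P))))) is unsatisfiable on its own:
  P=F, C=F, G=F: evaluates to False.
  P=F, C=F, G=T: evaluates to False.
  P=F, C=T, G=F: evaluates to False.
  P=F, C=T, G=T: evaluates to False.
  P=T, C=F, G=F: evaluates to False.
  P=T, C=F, G=T: evaluates to False.
  P=T, C=T, G=F: evaluates to False.
  P=T, C=T, G=T: evaluates to False.
So the whole conjunction is unsatisfiable.

No satisfying assignment exists.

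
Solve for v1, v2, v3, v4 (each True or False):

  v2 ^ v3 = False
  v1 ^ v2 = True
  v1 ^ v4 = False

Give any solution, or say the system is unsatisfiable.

v1: False, v2: True, v3: True, v4: False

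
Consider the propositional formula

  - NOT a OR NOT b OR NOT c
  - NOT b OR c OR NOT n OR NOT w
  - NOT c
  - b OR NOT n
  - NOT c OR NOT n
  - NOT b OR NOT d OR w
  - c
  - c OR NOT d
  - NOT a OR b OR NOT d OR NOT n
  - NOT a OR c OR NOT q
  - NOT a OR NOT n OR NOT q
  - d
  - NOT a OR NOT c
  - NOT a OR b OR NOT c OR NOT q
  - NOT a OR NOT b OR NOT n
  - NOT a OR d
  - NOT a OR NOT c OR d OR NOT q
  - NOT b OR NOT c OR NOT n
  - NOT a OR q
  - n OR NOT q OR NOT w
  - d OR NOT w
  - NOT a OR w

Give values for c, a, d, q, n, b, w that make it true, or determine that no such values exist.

UNSATISFIABLE

Case c = True:
  Clause (NOT c) is falsified — contradiction.
Case c = False:
  Clause (c) is falsified — contradiction.
Both cases fail, so the formula is unsatisfiable.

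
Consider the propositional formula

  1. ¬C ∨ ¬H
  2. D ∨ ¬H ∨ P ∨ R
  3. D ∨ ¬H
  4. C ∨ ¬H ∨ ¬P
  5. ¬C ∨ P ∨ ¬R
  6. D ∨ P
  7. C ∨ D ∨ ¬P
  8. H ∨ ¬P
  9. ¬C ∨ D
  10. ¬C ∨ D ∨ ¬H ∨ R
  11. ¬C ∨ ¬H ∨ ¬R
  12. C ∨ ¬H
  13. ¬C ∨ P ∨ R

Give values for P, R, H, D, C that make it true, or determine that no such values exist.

P: False, R: True, H: False, D: True, C: False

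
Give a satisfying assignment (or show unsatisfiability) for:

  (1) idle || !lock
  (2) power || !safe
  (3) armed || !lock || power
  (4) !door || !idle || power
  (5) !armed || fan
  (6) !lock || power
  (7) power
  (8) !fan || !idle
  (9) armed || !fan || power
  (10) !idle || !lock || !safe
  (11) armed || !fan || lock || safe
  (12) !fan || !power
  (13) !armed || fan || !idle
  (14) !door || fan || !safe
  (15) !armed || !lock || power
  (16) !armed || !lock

door: False, lock: True, safe: False, idle: True, power: True, armed: False, fan: False

Unit clause (power) forces power = True.
In (!fan || !power) only !fan is left, so fan = False.
In (!armed || fan) only !armed is left, so armed = False.
Set door = False.
Set lock = True.
  then (idle || !lock) forces idle = True.
  then (!idle || !lock || !safe) forces safe = False.
All clauses satisfied.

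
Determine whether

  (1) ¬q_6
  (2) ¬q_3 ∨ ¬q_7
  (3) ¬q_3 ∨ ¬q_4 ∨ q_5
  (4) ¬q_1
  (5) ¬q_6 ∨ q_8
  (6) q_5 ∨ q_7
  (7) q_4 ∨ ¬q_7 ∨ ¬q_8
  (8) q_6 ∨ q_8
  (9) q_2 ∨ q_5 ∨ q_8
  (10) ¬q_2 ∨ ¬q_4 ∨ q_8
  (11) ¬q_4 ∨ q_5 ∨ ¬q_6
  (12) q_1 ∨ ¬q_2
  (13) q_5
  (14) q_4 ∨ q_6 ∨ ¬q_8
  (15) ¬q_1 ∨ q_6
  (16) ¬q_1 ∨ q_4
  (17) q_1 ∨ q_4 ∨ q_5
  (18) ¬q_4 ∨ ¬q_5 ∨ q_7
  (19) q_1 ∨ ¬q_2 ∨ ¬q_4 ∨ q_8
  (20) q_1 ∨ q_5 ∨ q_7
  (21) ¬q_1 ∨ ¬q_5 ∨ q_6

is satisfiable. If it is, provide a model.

Unit clause (¬q_6) forces q_6 = False.
Unit clause (¬q_1) forces q_1 = False.
In (q_6 ∨ q_8) only q_8 is left, so q_8 = True.
In (q_1 ∨ ¬q_2) only ¬q_2 is left, so q_2 = False.
Unit clause (q_5) forces q_5 = True.
In (q_4 ∨ q_6 ∨ ¬q_8) only q_4 is left, so q_4 = True.
In (¬q_4 ∨ ¬q_5 ∨ q_7) only q_7 is left, so q_7 = True.
In (¬q_3 ∨ ¬q_7) only ¬q_3 is left, so q_3 = False.
All clauses satisfied.

q_1: False; q_2: False; q_3: False; q_4: True; q_5: True; q_6: False; q_7: True; q_8: True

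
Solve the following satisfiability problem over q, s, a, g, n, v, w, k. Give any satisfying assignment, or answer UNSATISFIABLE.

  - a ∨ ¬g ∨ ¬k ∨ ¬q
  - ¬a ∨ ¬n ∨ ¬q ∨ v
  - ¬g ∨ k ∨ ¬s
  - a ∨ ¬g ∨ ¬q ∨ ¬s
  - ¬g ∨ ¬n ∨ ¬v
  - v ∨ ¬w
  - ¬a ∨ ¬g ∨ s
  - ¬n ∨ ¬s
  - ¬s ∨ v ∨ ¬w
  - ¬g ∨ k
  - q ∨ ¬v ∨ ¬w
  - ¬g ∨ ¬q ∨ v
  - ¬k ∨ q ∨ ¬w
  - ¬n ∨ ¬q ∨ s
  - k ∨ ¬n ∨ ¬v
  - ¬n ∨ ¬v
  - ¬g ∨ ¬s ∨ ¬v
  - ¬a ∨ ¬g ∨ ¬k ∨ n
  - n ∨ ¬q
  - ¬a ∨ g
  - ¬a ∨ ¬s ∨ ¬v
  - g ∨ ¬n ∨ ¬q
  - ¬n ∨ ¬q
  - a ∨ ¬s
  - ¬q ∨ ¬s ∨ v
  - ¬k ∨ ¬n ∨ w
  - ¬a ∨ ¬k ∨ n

q = False, s = False, a = False, g = False, n = True, v = False, w = False, k = False

Try q = True:
  (n ∨ ¬q) forces n = True.
  clause (¬n ∨ ¬q) is falsified — backtrack.
So q = False.
Set s = False.
Set a = False.
Set g = False.
Set n = True.
  then (¬n ∨ ¬v) forces v = False.
  then (v ∨ ¬w) forces w = False.
  then (¬k ∨ ¬n ∨ w) forces k = False.
All clauses satisfied.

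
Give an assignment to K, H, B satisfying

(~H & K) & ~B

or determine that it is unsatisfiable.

K: True; H: False; B: False

  ~H & K = True
    ~H = True
  ~B = True
Both conjuncts True, so the formula holds.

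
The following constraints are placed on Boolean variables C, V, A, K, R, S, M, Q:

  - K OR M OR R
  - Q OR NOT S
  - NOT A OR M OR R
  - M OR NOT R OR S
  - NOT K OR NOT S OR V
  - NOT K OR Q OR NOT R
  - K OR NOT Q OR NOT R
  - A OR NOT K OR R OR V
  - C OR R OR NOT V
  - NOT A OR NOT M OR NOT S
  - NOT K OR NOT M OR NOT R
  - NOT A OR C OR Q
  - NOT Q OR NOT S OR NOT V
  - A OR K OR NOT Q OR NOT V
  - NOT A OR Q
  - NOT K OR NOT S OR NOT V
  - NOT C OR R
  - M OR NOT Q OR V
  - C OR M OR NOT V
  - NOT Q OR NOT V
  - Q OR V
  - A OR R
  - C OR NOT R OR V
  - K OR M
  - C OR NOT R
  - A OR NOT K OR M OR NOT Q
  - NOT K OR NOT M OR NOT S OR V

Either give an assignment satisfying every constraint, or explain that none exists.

Set C = False.
  then (C OR NOT R) forces R = False.
  then (C OR R OR NOT V) forces V = False.
  then (Q OR V) forces Q = True.
  then (A OR R) forces A = True.
  then (NOT A OR M OR R) forces M = True.
  then (NOT A OR NOT M OR NOT S) forces S = False.
Set K = False.
All clauses satisfied.

C = False, V = False, A = True, K = False, R = False, S = False, M = True, Q = True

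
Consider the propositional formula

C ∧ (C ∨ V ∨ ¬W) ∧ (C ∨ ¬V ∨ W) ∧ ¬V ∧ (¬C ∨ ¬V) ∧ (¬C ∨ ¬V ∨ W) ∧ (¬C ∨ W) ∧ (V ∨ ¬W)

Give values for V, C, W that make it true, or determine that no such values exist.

Unsatisfiable — no assignment works.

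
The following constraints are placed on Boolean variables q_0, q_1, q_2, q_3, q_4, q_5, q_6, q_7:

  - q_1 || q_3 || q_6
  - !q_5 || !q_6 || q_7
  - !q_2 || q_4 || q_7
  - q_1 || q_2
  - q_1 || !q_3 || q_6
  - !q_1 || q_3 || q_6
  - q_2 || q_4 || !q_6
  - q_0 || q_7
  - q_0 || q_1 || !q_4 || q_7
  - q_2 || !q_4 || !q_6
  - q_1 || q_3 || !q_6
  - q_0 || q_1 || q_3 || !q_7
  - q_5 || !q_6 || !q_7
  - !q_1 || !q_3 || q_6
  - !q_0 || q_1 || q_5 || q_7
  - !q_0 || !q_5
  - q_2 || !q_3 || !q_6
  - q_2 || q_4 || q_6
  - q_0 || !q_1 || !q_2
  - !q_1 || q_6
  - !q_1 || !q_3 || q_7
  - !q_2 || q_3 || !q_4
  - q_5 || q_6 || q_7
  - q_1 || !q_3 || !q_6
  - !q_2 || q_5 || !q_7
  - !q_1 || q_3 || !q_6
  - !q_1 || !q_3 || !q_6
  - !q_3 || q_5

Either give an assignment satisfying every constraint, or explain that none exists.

No satisfying assignment exists.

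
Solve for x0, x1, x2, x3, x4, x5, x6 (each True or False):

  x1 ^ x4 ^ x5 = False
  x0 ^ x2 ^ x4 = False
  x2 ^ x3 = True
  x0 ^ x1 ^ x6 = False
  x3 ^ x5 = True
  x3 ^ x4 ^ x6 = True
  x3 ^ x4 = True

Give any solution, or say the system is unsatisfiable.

x0=F, x1=F, x2=T, x3=F, x4=T, x5=T, x6=F

x1 ^ x4 ^ x5 = F ^ T ^ T = False ✓
x0 ^ x2 ^ x4 = F ^ T ^ T = False ✓
x2 ^ x3 = T ^ F = True ✓
x0 ^ x1 ^ x6 = F ^ F ^ F = False ✓
x3 ^ x5 = F ^ T = True ✓
x3 ^ x4 ^ x6 = F ^ T ^ F = True ✓
x3 ^ x4 = F ^ T = True ✓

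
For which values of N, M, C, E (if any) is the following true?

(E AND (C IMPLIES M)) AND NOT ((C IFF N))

N: True; M: False; C: False; E: True

  E AND (C IMPLIES M) = True
    C IMPLIES M = True
  NOT ((C IFF N)) = True
    C IFF N = False
Both conjuncts True, so the formula holds.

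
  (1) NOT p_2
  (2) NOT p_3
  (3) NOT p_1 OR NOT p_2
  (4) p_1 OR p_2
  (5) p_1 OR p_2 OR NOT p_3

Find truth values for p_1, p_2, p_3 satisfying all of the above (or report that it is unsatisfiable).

p_1: True, p_2: False, p_3: False

Unit clause (NOT p_2) forces p_2 = False.
Unit clause (NOT p_3) forces p_3 = False.
In (p_1 OR p_2) only p_1 is left, so p_1 = True.
Check each clause:
  (NOT p_2): NOT p_2 holds.
  (NOT p_3): NOT p_3 holds.
  (NOT p_1 OR NOT p_2): NOT p_2 holds.
  (p_1 OR p_2): p_1 holds.
  (p_1 OR p_2 OR NOT p_3): p_1 holds.
All clauses satisfied.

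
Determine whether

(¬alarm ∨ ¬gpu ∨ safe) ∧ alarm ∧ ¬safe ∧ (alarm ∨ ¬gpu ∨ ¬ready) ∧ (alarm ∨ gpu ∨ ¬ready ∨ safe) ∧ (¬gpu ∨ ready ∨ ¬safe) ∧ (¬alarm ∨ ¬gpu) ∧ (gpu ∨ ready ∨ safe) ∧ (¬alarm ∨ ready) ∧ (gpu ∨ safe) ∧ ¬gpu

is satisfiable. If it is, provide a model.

Case gpu = True:
  Clause (¬gpu) is falsified — contradiction.
Case gpu = False:
  (alarm) forces alarm = True.
  (¬safe) forces safe = False.
  Clause (gpu ∨ safe) is falsified — contradiction.
Both cases fail, so the formula is unsatisfiable.

UNSATISFIABLE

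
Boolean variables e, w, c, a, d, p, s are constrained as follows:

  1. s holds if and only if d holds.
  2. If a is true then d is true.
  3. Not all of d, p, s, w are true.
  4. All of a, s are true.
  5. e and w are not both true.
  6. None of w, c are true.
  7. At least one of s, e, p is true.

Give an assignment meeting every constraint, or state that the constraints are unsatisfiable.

e=F, w=F, c=F, a=T, d=T, p=T, s=T

  (1) s=T, d=T — same ✓
  (2) a=T ⇒ d: T ✓
  (3) {d, p, s, w}: 3/4 true — not all ✓
  (4) {a, s}: all 2 true ✓
  (5) e=F, w=F — not both ✓
  (6) {w, c}: 0 true — none ✓
  (7) {s, e, p}: 2 true — at least one ✓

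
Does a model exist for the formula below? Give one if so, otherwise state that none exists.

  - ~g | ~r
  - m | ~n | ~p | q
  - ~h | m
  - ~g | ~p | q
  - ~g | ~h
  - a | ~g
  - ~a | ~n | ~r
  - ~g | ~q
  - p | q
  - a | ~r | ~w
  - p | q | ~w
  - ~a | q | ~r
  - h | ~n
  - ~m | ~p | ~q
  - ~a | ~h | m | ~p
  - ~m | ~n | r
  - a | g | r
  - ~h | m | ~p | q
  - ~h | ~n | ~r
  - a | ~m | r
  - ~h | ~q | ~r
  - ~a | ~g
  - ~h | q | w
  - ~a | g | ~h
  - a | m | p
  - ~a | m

n = False; h = False; p = False; g = False; a = True; q = True; w = False; r = False; m = True

Set n = False.
Set h = False.
Set p = False.
  then (p | q) forces q = True.
  then (~g | ~q) forces g = False.
Set a = True.
  then (~a | m) forces m = True.
Set w = False.
Set r = False.
All clauses satisfied.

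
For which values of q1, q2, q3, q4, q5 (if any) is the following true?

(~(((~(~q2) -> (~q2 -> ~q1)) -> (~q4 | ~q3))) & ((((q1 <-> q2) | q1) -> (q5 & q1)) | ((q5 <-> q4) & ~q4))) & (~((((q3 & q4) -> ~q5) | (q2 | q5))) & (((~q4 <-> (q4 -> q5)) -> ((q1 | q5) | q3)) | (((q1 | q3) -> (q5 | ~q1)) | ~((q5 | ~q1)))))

UNSATISFIABLE

The conjunct ~((((q3 & q4) -> ~q5) | (q2 | q5))) is unsatisfiable on its own:
  q5 = True: this becomes ~((~((q3 & q4)) | True)) = False.
  q5 = False: this becomes ~((True | q2)) = False.
So the whole conjunction is unsatisfiable.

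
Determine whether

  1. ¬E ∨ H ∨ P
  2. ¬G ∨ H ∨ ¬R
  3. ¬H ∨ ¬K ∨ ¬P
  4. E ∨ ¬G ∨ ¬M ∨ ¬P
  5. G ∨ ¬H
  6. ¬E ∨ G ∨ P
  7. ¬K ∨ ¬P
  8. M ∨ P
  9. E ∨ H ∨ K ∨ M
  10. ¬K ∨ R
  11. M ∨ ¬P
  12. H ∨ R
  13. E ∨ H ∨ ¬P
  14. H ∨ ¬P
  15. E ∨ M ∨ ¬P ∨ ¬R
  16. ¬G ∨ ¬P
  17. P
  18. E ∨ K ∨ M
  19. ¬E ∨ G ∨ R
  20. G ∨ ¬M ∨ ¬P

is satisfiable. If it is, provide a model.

UNSATISFIABLE

Case G = True:
  (¬G ∨ ¬P) forces P = False.
  Clause (P) is falsified — contradiction.
Case G = False:
  (G ∨ ¬H) forces H = False.
  (H ∨ R) forces R = True.
  (H ∨ ¬P) forces P = False.
  Clause (P) is falsified — contradiction.
Both cases fail, so the formula is unsatisfiable.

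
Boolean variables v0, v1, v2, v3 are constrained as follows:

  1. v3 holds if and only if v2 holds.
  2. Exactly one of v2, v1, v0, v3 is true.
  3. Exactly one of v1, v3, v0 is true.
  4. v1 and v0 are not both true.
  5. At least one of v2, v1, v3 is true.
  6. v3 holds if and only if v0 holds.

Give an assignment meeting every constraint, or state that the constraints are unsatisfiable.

v0 = False, v1 = True, v2 = False, v3 = False

  (1) v3=F, v2=F — same ✓
  (2) {v2, v1, v0, v3}: 1 true — exactly one ✓
  (3) {v1, v3, v0}: 1 true — exactly one ✓
  (4) v1=T, v0=F — not both ✓
  (5) {v2, v1, v3}: 1 true — at least one ✓
  (6) v3=F, v0=F — same ✓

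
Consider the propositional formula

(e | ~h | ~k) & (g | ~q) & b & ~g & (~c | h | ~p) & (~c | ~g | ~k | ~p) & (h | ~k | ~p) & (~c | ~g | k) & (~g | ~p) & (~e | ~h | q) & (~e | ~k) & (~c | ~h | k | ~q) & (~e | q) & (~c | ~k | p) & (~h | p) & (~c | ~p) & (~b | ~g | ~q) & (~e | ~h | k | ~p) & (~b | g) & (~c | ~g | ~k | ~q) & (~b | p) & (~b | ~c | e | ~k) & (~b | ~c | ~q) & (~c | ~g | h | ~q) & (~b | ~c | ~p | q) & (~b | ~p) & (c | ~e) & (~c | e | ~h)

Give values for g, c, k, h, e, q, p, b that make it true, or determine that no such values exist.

UNSATISFIABLE

Case b = True:
  (~g) forces g = False.
  Clause (~b | g) is falsified — contradiction.
Case b = False:
  Clause (b) is falsified — contradiction.
Both cases fail, so the formula is unsatisfiable.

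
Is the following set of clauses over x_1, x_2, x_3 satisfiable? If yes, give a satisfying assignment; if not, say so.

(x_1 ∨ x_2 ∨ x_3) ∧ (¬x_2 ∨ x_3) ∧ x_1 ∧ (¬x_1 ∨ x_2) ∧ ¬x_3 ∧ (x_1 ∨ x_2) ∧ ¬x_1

Unsatisfiable

Case x_1 = True:
  Clause (¬x_1) is falsified — contradiction.
Case x_1 = False:
  Clause (x_1) is falsified — contradiction.
Both cases fail, so the formula is unsatisfiable.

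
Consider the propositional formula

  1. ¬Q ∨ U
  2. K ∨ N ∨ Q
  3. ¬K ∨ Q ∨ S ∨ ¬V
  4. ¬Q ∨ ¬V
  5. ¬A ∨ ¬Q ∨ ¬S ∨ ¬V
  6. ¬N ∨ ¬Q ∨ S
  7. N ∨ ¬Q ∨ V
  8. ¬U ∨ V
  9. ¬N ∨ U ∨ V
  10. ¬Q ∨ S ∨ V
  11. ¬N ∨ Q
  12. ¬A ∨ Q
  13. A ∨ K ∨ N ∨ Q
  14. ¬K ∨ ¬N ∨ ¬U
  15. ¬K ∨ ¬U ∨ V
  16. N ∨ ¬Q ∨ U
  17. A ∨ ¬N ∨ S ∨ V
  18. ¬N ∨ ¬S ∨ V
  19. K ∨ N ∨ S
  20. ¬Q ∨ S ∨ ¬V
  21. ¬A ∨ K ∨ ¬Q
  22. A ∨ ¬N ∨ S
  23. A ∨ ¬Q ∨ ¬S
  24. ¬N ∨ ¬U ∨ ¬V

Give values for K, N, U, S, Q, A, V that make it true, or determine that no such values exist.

K = True, N = False, U = False, S = True, Q = False, A = False, V = False

Set K = True.
Set N = False.
Set U = False.
  then (¬Q ∨ U) forces Q = False.
  then (¬A ∨ Q) forces A = False.
Set S = True.
Set V = False.
All clauses satisfied.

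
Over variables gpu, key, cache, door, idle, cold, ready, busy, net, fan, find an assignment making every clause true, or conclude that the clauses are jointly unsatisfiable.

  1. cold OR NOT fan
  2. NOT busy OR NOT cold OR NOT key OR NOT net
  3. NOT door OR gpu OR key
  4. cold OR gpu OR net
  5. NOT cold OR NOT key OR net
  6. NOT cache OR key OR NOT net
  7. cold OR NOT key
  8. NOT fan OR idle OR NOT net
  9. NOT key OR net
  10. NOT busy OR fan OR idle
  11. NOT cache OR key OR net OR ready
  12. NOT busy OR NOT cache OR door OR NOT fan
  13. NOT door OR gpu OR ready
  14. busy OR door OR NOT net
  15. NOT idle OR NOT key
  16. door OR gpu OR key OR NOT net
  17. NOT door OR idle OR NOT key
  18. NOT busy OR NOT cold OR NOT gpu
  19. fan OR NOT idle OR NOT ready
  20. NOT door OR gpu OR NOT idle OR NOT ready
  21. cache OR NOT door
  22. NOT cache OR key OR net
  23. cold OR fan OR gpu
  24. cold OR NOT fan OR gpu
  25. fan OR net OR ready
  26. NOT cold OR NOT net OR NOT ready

gpu = True, key = False, cache = False, door = False, idle = False, cold = True, ready = False, busy = False, net = False, fan = True

Set gpu = True.
Set key = False.
Try cache = True:
  (NOT cache OR key OR NOT net) forces net = False.
  clause (NOT cache OR key OR net) is falsified — backtrack.
So cache = False.
  then (cache OR NOT door) forces door = False.
Set idle = False.
Set cold = True.
  then (NOT busy OR NOT cold OR NOT gpu) forces busy = False.
  then (busy OR door OR NOT net) forces net = False.
Set ready = False.
  then (fan OR net OR ready) forces fan = True.
All clauses satisfied.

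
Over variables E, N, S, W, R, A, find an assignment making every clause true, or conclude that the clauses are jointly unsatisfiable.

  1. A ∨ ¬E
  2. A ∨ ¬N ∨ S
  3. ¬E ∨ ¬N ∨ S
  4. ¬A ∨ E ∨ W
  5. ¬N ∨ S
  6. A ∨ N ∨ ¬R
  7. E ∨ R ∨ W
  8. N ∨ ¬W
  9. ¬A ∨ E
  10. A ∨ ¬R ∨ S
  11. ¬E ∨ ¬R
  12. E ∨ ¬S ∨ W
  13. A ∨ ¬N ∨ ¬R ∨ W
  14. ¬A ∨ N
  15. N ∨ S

Set E = True.
  then (A ∨ ¬E) forces A = True.
  then (¬E ∨ ¬R) forces R = False.
  then (¬A ∨ N) forces N = True.
  then (¬E ∨ ¬N ∨ S) forces S = True.
Set W = True.
All clauses satisfied.

E = True, N = True, S = True, W = True, R = False, A = True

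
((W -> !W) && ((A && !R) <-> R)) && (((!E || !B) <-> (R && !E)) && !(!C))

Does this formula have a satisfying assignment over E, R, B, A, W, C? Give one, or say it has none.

E = True; R = False; B = True; A = False; W = False; C = True

  (W -> !W) && ((A && !R) <-> R) = True
    W -> !W = True
      !W = True
    (A && !R) <-> R = True
      A && !R = False
        !R = True
  ((!E || !B) <-> (R && !E)) && !(!C) = True
    (!E || !B) <-> (R && !E) = True
      !E || !B = False
        !E = False
        !B = False
      R && !E = False
        !E = False
    !(!C) = True
      !C = False
Both conjuncts True, so the formula holds.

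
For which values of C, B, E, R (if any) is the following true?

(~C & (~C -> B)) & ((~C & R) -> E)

C: False, B: True, E: True, R: False

  ~C & (~C -> B) = True
    ~C = True
    ~C -> B = True
      ~C = True
  (~C & R) -> E = True
    ~C & R = False
      ~C = True
Both conjuncts True, so the formula holds.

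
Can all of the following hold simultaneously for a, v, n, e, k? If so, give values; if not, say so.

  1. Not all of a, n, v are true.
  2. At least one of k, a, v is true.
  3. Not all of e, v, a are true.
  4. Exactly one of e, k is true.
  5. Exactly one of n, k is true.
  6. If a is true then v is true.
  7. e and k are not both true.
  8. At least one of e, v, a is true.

a = False, v = True, n = False, e = False, k = True

  (1) {a, n, v}: 1/3 true — not all ✓
  (2) {k, a, v}: 2 true — at least one ✓
  (3) {e, v, a}: 1/3 true — not all ✓
  (4) {e, k}: 1 true — exactly one ✓
  (5) {n, k}: 1 true — exactly one ✓
  (6) a=F ⇒ v: vacuous ✓
  (7) e=F, k=T — not both ✓
  (8) {e, v, a}: 1 true — at least one ✓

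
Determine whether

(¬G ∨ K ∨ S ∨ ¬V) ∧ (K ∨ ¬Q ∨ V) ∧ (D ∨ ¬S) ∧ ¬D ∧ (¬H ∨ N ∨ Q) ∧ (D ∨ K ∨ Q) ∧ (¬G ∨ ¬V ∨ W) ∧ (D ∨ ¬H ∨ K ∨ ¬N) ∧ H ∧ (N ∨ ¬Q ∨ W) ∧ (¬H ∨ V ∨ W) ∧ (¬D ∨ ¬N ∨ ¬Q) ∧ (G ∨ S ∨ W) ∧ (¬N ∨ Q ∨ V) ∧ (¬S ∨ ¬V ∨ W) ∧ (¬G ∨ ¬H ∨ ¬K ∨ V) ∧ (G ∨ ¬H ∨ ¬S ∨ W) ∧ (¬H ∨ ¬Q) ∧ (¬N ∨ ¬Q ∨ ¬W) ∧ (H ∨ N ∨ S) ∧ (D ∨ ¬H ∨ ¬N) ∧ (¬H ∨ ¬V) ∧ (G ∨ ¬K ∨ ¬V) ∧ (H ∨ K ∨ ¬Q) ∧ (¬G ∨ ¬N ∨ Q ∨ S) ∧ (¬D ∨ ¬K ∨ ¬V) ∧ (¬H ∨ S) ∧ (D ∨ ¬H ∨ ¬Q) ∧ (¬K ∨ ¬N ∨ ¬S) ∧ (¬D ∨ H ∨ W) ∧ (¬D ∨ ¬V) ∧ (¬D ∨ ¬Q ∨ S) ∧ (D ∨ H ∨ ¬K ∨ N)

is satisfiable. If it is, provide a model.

Case D = True:
  Clause (¬D) is falsified — contradiction.
Case D = False:
  (D ∨ ¬S) forces S = False.
  (H) forces H = True.
  Clause (¬H ∨ S) is falsified — contradiction.
Both cases fail, so the formula is unsatisfiable.

UNSATISFIABLE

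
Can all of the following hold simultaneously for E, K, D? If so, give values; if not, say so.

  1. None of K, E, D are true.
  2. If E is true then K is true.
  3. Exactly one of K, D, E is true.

Case E = True:
  Constraint (1) is violated (E=T) — contradiction.
Case E = False:
  (1) forces K = False.
  (1) forces D = False.
  Constraint (3) is violated (K=F, D=F, E=F) — contradiction.
Both cases fail — unsatisfiable.

UNSATISFIABLE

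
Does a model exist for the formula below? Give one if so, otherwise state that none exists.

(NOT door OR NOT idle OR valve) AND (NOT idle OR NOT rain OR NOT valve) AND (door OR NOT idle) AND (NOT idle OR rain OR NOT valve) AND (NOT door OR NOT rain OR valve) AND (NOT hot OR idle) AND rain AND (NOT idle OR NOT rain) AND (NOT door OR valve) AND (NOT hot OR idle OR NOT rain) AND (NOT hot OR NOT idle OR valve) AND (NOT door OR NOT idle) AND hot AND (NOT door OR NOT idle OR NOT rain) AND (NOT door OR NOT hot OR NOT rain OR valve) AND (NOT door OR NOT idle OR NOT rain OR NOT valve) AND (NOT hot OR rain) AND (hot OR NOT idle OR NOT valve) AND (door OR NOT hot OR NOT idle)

UNSATISFIABLE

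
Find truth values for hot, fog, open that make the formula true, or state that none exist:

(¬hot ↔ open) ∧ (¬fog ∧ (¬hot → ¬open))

hot = True, fog = False, open = False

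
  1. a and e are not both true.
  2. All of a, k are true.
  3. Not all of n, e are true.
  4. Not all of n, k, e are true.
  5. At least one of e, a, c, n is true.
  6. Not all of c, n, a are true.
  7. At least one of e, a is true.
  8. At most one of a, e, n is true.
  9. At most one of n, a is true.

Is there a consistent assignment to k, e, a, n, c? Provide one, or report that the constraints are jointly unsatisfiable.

k=T; e=F; a=T; n=F; c=T

  (1) a=T, e=F — not both ✓
  (2) {a, k}: all 2 true ✓
  (3) {n, e}: 0/2 true — not all ✓
  (4) {n, k, e}: 1/3 true — not all ✓
  (5) {e, a, c, n}: 2 true — at least one ✓
  (6) {c, n, a}: 2/3 true — not all ✓
  (7) {e, a}: 1 true — at least one ✓
  (8) {a, e, n}: 1 true — at most one ✓
  (9) {n, a}: 1 true — at most one ✓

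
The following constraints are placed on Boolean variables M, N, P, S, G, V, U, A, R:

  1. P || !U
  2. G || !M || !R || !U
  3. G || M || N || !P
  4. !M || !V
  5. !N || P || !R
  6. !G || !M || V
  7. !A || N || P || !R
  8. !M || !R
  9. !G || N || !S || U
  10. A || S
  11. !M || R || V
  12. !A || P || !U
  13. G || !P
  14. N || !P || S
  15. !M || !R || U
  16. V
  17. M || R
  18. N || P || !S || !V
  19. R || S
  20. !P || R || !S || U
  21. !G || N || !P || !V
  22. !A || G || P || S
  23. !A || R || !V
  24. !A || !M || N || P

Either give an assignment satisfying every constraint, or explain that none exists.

M=F, N=T, P=T, S=T, G=T, V=T, U=T, A=F, R=T

Unit clause (V) forces V = True.
In (!M || !V) only !M is left, so M = False.
In (M || R) only R is left, so R = True.
Set N = True.
  then (!N || P || !R) forces P = True.
  then (G || !P) forces G = True.
Set S = True.
Set U = True.
Set A = False.
All clauses satisfied.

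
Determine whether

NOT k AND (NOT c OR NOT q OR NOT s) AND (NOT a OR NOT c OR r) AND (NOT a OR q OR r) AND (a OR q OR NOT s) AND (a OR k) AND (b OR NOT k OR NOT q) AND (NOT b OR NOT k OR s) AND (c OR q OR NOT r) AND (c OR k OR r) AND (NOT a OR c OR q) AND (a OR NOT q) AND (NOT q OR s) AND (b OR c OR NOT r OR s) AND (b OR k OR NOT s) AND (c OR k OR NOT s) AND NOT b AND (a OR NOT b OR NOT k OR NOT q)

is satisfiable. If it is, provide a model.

s = False, b = False, r = True, q = False, k = False, c = True, a = True

Unit clause (NOT k) forces k = False.
In (a OR k) only a is left, so a = True.
Unit clause (NOT b) forces b = False.
In (b OR k OR NOT s) only NOT s is left, so s = False.
In (NOT q OR s) only NOT q is left, so q = False.
In (NOT a OR q OR r) only r is left, so r = True.
In (c OR q OR NOT r) only c is left, so c = True.
All clauses satisfied.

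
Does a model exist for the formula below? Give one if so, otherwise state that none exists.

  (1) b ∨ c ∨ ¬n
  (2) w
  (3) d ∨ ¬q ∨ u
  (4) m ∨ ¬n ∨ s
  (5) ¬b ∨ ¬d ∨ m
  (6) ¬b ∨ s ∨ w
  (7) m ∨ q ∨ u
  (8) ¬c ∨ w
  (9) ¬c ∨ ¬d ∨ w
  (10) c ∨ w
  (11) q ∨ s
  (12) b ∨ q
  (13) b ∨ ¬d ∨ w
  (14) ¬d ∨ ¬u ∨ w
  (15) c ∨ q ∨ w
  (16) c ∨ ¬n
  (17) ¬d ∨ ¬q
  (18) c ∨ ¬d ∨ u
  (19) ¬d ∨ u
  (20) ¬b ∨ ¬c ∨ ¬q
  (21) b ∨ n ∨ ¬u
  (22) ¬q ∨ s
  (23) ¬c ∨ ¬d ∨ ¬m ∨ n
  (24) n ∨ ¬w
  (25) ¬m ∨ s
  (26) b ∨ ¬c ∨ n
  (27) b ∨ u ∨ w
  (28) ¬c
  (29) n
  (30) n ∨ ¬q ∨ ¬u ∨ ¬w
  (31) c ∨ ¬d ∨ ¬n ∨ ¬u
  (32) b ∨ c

Case w = True:
  (n ∨ ¬w) forces n = True.
  (c ∨ ¬n) forces c = True.
  Clause (¬c) is falsified — contradiction.
Case w = False:
  Clause (w) is falsified — contradiction.
Both cases fail, so the formula is unsatisfiable.

Unsatisfiable — no assignment works.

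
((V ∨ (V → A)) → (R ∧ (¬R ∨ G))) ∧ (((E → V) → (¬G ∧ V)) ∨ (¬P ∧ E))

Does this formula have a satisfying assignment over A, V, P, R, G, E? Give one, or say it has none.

A: False, V: True, P: False, R: True, G: True, E: True

  (V ∨ (V → A)) → (R ∧ (¬R ∨ G)) = True
    V ∨ (V → A) = True
      V → A = False
    R ∧ (¬R ∨ G) = True
      ¬R ∨ G = True
        ¬R = False
  ((E → V) → (¬G ∧ V)) ∨ (¬P ∧ E) = True
    (E → V) → (¬G ∧ V) = False
      E → V = True
      ¬G ∧ V = False
        ¬G = False
    ¬P ∧ E = True
      ¬P = True
Both conjuncts True, so the formula holds.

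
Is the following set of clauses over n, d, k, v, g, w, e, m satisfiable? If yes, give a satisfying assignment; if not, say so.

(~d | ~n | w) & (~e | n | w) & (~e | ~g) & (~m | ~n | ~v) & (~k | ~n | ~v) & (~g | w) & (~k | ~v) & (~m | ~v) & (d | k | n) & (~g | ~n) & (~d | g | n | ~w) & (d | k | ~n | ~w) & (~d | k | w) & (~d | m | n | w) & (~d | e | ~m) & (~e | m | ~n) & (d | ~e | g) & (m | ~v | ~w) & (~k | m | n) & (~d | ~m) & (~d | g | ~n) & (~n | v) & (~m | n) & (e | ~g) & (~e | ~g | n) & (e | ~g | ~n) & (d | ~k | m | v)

n = True, d = False, k = False, v = True, g = False, w = False, e = False, m = False

Set n = True.
  then (~g | ~n) forces g = False.
  then (~d | g | ~n) forces d = False.
  then (~n | v) forces v = True.
  then (~m | ~n | ~v) forces m = False.
  then (~k | ~n | ~v) forces k = False.
  then (d | k | ~n | ~w) forces w = False.
  then (~e | m | ~n) forces e = False.
All clauses satisfied.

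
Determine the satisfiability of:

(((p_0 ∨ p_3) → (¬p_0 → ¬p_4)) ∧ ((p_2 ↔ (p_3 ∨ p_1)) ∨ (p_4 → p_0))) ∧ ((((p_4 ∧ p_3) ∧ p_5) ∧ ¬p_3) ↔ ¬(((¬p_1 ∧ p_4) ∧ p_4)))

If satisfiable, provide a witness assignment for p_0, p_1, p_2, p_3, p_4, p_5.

p_0=F, p_1=F, p_2=F, p_3=F, p_4=T, p_5=F

  ((p_0 ∨ p_3) → (¬p_0 → ¬p_4)) ∧ ((p_2 ↔ (p_3 ∨ p_1)) ∨ (p_4 → p_0)) = True
    (p_0 ∨ p_3) → (¬p_0 → ¬p_4) = True
      p_0 ∨ p_3 = False
      ¬p_0 → ¬p_4 = False
        ¬p_0 = True
        ¬p_4 = False
    (p_2 ↔ (p_3 ∨ p_1)) ∨ (p_4 → p_0) = True
      p_2 ↔ (p_3 ∨ p_1) = True
        p_3 ∨ p_1 = False
      p_4 → p_0 = False
  (((p_4 ∧ p_3) ∧ p_5) ∧ ¬p_3) ↔ ¬(((¬p_1 ∧ p_4) ∧ p_4)) = True
    ((p_4 ∧ p_3) ∧ p_5) ∧ ¬p_3 = False
      (p_4 ∧ p_3) ∧ p_5 = False
        p_4 ∧ p_3 = False
      ¬p_3 = True
    ¬(((¬p_1 ∧ p_4) ∧ p_4)) = False
      (¬p_1 ∧ p_4) ∧ p_4 = True
        ¬p_1 ∧ p_4 = True
          ¬p_1 = True
Both conjuncts True, so the formula holds.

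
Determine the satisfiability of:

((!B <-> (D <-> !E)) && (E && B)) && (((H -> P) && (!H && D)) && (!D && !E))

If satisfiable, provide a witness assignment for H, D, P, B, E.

The formula is unsatisfiable.

Case D = True: the conjunct !D is False.
Case D = False: the conjunct D is False.
Both cases fail — unsatisfiable.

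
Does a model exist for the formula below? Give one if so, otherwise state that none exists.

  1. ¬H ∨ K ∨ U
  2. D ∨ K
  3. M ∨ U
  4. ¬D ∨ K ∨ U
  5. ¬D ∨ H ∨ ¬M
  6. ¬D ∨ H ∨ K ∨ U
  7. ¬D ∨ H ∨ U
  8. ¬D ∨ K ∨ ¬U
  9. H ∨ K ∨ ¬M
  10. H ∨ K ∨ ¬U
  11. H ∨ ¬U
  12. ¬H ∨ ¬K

M=T, K=T, U=F, H=F, D=F

Try M = False:
  (M ∨ U) forces U = True.
  (H ∨ ¬U) forces H = True.
  (¬H ∨ ¬K) forces K = False.
  (D ∨ K) forces D = True.
  clause (¬D ∨ K ∨ ¬U) is falsified — backtrack.
So M = True.
Set K = True.
  then (¬H ∨ ¬K) forces H = False.
  then (¬D ∨ H ∨ ¬M) forces D = False.
  then (H ∨ ¬U) forces U = False.
All clauses satisfied.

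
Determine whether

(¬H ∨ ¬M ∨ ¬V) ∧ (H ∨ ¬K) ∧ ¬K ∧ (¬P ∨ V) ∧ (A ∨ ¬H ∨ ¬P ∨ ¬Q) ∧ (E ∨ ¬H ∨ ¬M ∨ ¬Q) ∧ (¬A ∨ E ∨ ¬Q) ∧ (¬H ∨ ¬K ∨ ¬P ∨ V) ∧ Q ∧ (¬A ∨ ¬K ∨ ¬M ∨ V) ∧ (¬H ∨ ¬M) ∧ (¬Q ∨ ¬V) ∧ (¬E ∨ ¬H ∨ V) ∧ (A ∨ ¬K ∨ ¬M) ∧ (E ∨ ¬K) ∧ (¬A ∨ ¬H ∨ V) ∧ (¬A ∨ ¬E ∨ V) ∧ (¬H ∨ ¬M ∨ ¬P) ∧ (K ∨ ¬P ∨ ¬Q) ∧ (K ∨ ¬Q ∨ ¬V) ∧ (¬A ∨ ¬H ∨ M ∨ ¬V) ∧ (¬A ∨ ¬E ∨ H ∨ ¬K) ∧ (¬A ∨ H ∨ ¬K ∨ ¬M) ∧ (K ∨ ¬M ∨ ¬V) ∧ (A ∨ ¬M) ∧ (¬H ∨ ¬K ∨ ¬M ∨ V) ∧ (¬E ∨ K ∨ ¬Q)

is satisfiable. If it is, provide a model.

A: False; E: False; K: False; P: False; M: False; H: True; V: False; Q: True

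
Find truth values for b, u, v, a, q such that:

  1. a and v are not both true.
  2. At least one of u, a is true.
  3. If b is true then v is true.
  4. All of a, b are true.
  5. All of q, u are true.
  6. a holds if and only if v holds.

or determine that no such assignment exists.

Case a = True:
  (1) with a=T forces v = False.
  Constraint (6) is violated (a=T, v=F) — contradiction.
Case a = False:
  Constraint (4) is violated (a=F) — contradiction.
Both cases fail — unsatisfiable.

Unsatisfiable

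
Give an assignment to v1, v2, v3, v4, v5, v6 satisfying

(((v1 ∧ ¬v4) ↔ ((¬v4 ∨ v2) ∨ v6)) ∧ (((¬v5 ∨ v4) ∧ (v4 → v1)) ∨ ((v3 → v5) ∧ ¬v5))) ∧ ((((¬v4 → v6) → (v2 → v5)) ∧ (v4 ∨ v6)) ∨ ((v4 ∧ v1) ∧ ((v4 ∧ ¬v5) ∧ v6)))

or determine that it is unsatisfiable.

v1: True, v2: False, v3: True, v4: True, v5: True, v6: False

  ((v1 ∧ ¬v4) ↔ ((¬v4 ∨ v2) ∨ v6)) ∧ (((¬v5 ∨ v4) ∧ (v4 → v1)) ∨ ((v3 → v5) ∧ ¬v5)) = True
    (v1 ∧ ¬v4) ↔ ((¬v4 ∨ v2) ∨ v6) = True
      v1 ∧ ¬v4 = False
        ¬v4 = False
      (¬v4 ∨ v2) ∨ v6 = False
        ¬v4 ∨ v2 = False
          ¬v4 = False
    ((¬v5 ∨ v4) ∧ (v4 → v1)) ∨ ((v3 → v5) ∧ ¬v5) = True
      (¬v5 ∨ v4) ∧ (v4 → v1) = True
        ¬v5 ∨ v4 = True
          ¬v5 = False
        v4 → v1 = True
      (v3 → v5) ∧ ¬v5 = False
        v3 → v5 = True
        ¬v5 = False
  (((¬v4 → v6) → (v2 → v5)) ∧ (v4 ∨ v6)) ∨ ((v4 ∧ v1) ∧ ((v4 ∧ ¬v5) ∧ v6)) = True
    ((¬v4 → v6) → (v2 → v5)) ∧ (v4 ∨ v6) = True
      (¬v4 → v6) → (v2 → v5) = True
        ¬v4 → v6 = True
          ¬v4 = False
        v2 → v5 = True
      v4 ∨ v6 = True
    (v4 ∧ v1) ∧ ((v4 ∧ ¬v5) ∧ v6) = False
      v4 ∧ v1 = True
      (v4 ∧ ¬v5) ∧ v6 = False
        v4 ∧ ¬v5 = False
          ¬v5 = False
Both conjuncts True, so the formula holds.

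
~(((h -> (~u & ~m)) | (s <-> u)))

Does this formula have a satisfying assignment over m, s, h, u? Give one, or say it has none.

m = True, s = True, h = True, u = False

  ~(((h -> (~u & ~m)) | (s <-> u))) = True
    (h -> (~u & ~m)) | (s <-> u) = False
      h -> (~u & ~m) = False
        ~u & ~m = False
          ~u = True
          ~m = False
      s <-> u = False
The formula evaluates to True.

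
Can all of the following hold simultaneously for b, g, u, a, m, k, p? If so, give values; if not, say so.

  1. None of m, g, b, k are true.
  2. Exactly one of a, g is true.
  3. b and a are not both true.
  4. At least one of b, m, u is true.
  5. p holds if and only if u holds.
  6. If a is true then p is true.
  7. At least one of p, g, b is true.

b = False; g = False; u = True; a = True; m = False; k = False; p = True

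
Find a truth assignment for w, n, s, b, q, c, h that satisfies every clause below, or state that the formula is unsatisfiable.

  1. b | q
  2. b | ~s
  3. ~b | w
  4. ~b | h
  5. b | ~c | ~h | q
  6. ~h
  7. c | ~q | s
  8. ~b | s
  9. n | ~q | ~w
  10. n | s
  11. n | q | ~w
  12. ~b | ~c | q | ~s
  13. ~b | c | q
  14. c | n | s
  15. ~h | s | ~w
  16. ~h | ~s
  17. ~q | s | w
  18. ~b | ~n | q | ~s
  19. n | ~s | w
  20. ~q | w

w: True, n: True, s: False, b: False, q: True, c: True, h: False

Unit clause (~h) forces h = False.
In (~b | h) only ~b is left, so b = False.
In (b | q) only q is left, so q = True.
In (b | ~s) only ~s is left, so s = False.
In (c | ~q | s) only c is left, so c = True.
In (n | s) only n is left, so n = True.
In (~q | s | w) only w is left, so w = True.
All clauses satisfied.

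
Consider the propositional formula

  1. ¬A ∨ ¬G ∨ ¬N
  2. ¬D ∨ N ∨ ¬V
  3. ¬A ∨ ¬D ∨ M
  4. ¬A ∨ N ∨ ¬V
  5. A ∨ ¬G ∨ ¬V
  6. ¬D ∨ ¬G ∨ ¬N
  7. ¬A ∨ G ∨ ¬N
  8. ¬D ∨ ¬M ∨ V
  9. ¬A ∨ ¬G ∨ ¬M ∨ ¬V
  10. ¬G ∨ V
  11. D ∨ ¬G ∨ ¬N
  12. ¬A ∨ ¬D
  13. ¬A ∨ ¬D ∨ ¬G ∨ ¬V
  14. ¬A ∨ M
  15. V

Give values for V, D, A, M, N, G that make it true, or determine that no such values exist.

V = True, D = False, A = False, M = False, N = True, G = False

Unit clause (V) forces V = True.
Set D = False.
Try A = True:
  (¬A ∨ N ∨ ¬V) forces N = True.
  (¬A ∨ ¬G ∨ ¬N) forces G = False.
  clause (¬A ∨ G ∨ ¬N) is falsified — backtrack.
So A = False.
  then (A ∨ ¬G ∨ ¬V) forces G = False.
Set M = False.
Set N = True.
All clauses satisfied.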